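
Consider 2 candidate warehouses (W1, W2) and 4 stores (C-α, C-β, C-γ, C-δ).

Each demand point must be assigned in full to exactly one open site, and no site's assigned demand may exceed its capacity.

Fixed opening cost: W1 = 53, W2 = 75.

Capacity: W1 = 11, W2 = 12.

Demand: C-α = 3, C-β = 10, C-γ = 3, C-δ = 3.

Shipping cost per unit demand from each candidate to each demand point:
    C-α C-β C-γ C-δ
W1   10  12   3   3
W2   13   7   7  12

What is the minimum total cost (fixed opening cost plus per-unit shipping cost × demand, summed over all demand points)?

Open {W1, W2}; cheapest assignment that respects the capacities:
  W1 (cap 11, load 9): C-α, C-γ, C-δ — cost 3×10 + 3×3 + 3×3 = 48
  W2 (cap 12, load 10): C-β — cost 10×7 = 70
  Shipping 118, fixed 128 → total 246.
  Any other capacity-feasible assignment to {W1, W2} ships for at least 118.
Total demand is 19 and no other set of sites has combined capacity ≥ 19, so {W1, W2} is the only feasible choice of open sites. Minimum: 246.

246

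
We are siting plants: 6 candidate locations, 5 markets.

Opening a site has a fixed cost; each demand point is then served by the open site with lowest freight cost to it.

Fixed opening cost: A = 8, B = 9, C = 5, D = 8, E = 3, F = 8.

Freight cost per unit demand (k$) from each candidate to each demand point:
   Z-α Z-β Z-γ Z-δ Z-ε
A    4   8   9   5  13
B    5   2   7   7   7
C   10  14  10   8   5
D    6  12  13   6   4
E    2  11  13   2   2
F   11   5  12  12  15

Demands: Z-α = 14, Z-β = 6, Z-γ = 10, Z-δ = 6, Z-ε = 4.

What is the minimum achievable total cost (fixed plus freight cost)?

Open {B, E}: assign each demand point to its cheapest open site.
  Z-α→E 14×2=28, Z-β→B 6×2=12, Z-γ→B 10×7=70, Z-δ→E 6×2=12, Z-ε→E 4×2=8
  freight cost 130, fixed 12 → total 142.
Compare {B, C, E}: freight cost 130 + fixed 17 = 147.
Compare {A, B, E}: freight cost 130 + fixed 20 = 150.
Compare {B, D, E}: freight cost 130 + fixed 20 = 150.
All other subsets cost ≥ 147. Minimum total cost: 142.

142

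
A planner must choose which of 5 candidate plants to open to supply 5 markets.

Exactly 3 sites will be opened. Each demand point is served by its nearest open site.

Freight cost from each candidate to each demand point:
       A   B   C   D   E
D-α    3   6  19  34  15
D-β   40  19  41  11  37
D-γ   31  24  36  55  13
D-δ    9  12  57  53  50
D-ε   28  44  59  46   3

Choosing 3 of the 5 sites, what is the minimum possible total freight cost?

42

Open {D-α, D-β, D-ε}.
  A→D-α 3, B→D-α 6, C→D-α 19, D→D-β 11, E→D-ε 3  ⇒ total 42.
Compare {D-α, D-β, D-γ}: total 52.
Compare {D-α, D-β, D-δ}: total 54.
No size-3 selection does better; minimum is 42.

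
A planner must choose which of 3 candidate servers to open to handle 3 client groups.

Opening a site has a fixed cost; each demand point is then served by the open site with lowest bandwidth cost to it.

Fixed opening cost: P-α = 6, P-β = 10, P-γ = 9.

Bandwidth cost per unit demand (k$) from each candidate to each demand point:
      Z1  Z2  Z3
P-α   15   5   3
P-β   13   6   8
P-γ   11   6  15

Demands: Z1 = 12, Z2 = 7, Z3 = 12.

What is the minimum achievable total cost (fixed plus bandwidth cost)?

Open {P-α, P-γ}: assign each demand point to its cheapest open site.
  Z1→P-γ 12×11=132, Z2→P-α 7×5=35, Z3→P-α 12×3=36
  bandwidth cost 203, fixed 15 → total 218.
Compare {P-α, P-β, P-γ}: bandwidth cost 203 + fixed 25 = 228.
Compare {P-α, P-β}: bandwidth cost 227 + fixed 16 = 243.
Compare {P-α}: bandwidth cost 251 + fixed 6 = 257.
All other subsets cost ≥ 228. Minimum total cost: 218.

218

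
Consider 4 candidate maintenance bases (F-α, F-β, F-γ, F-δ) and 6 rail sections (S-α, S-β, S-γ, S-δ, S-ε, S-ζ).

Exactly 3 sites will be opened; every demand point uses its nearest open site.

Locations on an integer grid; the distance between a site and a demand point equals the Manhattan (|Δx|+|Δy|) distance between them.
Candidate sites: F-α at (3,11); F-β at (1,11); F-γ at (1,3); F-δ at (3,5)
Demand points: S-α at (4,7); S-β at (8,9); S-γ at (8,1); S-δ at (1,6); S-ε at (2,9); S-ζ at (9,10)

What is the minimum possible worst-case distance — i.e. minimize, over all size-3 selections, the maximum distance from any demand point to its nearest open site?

Open {F-α, F-β, F-γ}.
  Farthest demand point is S-γ at distance 9 (to F-γ); all others are ≤ 9.
With {F-α, F-β, F-δ} the worst case is 9.
With {F-α, F-γ, F-δ} the worst case is 9.
No size-3 selection achieves below 9.

9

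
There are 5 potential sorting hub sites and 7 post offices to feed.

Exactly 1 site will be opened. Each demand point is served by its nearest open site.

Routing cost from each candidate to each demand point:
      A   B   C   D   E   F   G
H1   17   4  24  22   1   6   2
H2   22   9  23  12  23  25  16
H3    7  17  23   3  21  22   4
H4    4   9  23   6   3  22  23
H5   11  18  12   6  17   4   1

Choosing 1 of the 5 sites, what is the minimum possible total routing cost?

Open {H5}.
  A→H5 11, B→H5 18, C→H5 12, D→H5 6, E→H5 17, F→H5 4, G→H5 1  ⇒ total 69.
Compare {H1}: total 76.
Compare {H4}: total 90.
No size-1 selection does better; minimum is 69.

69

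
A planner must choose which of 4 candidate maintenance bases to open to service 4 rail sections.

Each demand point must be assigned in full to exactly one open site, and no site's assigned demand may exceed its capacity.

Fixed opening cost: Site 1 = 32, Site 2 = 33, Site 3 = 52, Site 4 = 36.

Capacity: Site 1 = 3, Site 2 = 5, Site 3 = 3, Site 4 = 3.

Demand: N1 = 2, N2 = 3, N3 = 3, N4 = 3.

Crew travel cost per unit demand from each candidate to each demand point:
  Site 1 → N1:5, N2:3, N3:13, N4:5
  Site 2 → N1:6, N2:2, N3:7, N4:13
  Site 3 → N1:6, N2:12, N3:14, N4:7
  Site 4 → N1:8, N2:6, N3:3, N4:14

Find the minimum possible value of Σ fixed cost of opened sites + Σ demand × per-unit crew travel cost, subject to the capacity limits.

Open {Site 1, Site 2, Site 4}; cheapest assignment that respects the capacities:
  Site 1 (cap 3, load 3): N4 — cost 3×5 = 15
  Site 2 (cap 5, load 5): N1, N2 — cost 2×6 + 3×2 = 18
  Site 4 (cap 3, load 3): N3 — cost 3×3 = 9
  Shipping 42, fixed 101 → total 143.
  Any other capacity-feasible assignment to {Site 1, Site 2, Site 4} ships for at least 42.
Compare {Site 2, Site 3, Site 4}: its best feasible assignment gives total 169.
Compare {Site 1, Site 2, Site 3}: its best feasible assignment gives total 180.
Every other set of open sites that can feasibly serve all demand totals ≥ 169 even under its best assignment. Minimum: 143.

143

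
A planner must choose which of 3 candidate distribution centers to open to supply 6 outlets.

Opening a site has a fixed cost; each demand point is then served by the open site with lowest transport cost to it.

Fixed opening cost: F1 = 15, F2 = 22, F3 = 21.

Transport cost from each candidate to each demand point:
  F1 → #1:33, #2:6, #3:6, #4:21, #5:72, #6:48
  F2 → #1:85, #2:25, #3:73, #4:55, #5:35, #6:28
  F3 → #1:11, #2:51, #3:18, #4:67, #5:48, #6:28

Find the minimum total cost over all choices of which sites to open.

Open {F1, F3}: assign each demand point to its cheapest open site.
  #1→F3 11, #2→F1 6, #3→F1 6, #4→F1 21, #5→F3 48, #6→F3 28
  transport cost 120, fixed 36 → total 156.
Compare {F1, F2, F3}: transport cost 107 + fixed 58 = 165.
Compare {F1, F2}: transport cost 129 + fixed 37 = 166.
Compare {F1}: transport cost 186 + fixed 15 = 201.
All other subsets cost ≥ 165. Minimum total cost: 156.

156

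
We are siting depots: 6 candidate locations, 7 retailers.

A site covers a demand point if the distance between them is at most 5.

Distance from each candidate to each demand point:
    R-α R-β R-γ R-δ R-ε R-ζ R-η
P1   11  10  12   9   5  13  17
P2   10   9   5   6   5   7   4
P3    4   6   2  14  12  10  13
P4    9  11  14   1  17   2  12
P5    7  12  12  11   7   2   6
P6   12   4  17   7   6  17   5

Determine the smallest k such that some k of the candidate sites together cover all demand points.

4

Coverage sets (demand points within 5 of each site):
  P1: {R-ε}
  P2: {R-γ, R-ε, R-η}
  P3: {R-α, R-γ}
  P4: {R-δ, R-ζ}
  P5: {R-ζ}
  P6: {R-β, R-η}
No 3 sites suffice: every size-3 union leaves at least one demand point uncovered.
But {P1, P3, P4, P6} covers everything, so the minimum is 4.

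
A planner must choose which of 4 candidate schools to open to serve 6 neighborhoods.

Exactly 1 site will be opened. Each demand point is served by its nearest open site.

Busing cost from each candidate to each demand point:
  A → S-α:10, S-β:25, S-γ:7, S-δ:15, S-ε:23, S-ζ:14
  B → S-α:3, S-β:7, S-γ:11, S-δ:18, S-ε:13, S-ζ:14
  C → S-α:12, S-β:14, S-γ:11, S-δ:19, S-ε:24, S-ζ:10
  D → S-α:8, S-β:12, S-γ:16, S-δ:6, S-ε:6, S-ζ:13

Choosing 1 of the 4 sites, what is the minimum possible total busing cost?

61

Open {D}.
  S-α→D 8, S-β→D 12, S-γ→D 16, S-δ→D 6, S-ε→D 6, S-ζ→D 13  ⇒ total 61.
Compare {B}: total 66.
Compare {C}: total 90.
No size-1 selection does better; minimum is 61.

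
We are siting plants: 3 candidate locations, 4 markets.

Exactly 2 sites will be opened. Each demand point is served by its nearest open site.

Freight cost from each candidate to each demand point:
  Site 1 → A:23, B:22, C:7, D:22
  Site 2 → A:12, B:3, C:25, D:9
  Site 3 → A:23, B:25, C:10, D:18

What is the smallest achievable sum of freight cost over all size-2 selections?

Open {Site 1, Site 2}.
  A→Site 2 12, B→Site 2 3, C→Site 1 7, D→Site 2 9  ⇒ total 31.
Compare {Site 2, Site 3}: total 34.
Compare {Site 1, Site 3}: total 70.

31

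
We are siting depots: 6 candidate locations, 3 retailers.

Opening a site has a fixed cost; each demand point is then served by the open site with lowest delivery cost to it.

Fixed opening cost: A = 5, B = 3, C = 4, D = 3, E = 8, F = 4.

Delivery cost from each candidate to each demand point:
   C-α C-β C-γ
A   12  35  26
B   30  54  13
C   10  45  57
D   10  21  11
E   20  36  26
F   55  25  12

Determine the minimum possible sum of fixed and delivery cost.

45

Open {D}: assign each demand point to its cheapest open site.
  C-α→D 10, C-β→D 21, C-γ→D 11
  delivery cost 42, fixed 3 → total 45.
Compare {B, D}: delivery cost 42 + fixed 6 = 48.
Compare {C, D}: delivery cost 42 + fixed 7 = 49.
Compare {D, F}: delivery cost 42 + fixed 7 = 49.
All other subsets cost ≥ 48. Minimum total cost: 45.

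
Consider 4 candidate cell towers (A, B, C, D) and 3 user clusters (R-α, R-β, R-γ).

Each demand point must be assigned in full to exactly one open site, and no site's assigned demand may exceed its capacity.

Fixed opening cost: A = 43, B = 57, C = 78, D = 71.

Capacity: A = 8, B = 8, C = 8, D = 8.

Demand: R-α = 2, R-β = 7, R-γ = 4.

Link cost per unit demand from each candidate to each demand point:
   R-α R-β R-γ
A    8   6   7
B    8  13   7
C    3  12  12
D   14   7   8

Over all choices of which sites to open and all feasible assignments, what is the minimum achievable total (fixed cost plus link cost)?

Open {A, B}; cheapest assignment that respects the capacities:
  A (cap 8, load 7): R-β — cost 7×6 = 42
  B (cap 8, load 6): R-α, R-γ — cost 2×8 + 4×7 = 44
  Shipping 86, fixed 100 → total 186.
  Any other capacity-feasible assignment to {A, B} ships for at least 86.
Compare {A, D}: its best feasible assignment gives total 207.
Compare {A, C}: its best feasible assignment gives total 217.
Every other set of open sites that can feasibly serve all demand totals ≥ 207 even under its best assignment. Minimum: 186.

186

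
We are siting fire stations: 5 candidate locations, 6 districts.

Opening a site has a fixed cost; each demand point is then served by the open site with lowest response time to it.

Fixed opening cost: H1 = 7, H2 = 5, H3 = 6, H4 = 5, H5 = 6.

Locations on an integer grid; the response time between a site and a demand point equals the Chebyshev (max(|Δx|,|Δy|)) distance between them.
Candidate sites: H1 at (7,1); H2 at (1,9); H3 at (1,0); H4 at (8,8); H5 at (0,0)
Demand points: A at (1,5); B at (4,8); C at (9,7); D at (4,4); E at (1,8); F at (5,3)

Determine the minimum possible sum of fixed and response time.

28

Open {H2, H4}: assign each demand point to its cheapest open site.
  A→H2 4, B→H2 3, C→H4 1, D→H4 4, E→H2 1, F→H4 5
  response time 18, fixed 10 → total 28.
Compare {H1, H2}: response time 19 + fixed 12 = 31.
Compare {H1, H2, H4}: response time 14 + fixed 17 = 31.
Compare {H2}: response time 27 + fixed 5 = 32.
All other subsets cost ≥ 31. Minimum total cost: 28.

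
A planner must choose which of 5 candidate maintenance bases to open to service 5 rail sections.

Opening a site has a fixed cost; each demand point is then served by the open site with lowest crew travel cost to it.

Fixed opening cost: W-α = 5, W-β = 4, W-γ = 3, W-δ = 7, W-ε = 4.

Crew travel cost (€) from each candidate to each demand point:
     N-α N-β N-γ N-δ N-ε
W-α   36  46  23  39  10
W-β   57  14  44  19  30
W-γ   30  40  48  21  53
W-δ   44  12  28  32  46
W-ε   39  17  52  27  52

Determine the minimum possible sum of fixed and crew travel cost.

108

Open {W-α, W-β, W-γ}: assign each demand point to its cheapest open site.
  N-α→W-γ 30, N-β→W-β 14, N-γ→W-α 23, N-δ→W-β 19, N-ε→W-α 10
  crew travel cost 96, fixed 12 → total 108.
Compare {W-α, W-β}: crew travel cost 102 + fixed 9 = 111.
Compare {W-α, W-γ, W-δ}: crew travel cost 96 + fixed 15 = 111.
Compare {W-α, W-β, W-γ, W-ε}: crew travel cost 96 + fixed 16 = 112.
All other subsets cost ≥ 111. Minimum total cost: 108.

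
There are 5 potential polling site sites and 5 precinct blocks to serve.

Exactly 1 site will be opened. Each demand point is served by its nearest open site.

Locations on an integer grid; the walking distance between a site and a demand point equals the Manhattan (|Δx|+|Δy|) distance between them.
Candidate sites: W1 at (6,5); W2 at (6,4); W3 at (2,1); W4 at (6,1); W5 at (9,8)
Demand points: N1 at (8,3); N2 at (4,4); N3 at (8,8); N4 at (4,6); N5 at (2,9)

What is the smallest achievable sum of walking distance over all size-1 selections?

Open {W1}.
  N1→W1 4, N2→W1 3, N3→W1 5, N4→W1 3, N5→W1 8  ⇒ total 23.
Compare {W2}: total 24.
Compare {W5}: total 31.
No size-1 selection does better; minimum is 23.

23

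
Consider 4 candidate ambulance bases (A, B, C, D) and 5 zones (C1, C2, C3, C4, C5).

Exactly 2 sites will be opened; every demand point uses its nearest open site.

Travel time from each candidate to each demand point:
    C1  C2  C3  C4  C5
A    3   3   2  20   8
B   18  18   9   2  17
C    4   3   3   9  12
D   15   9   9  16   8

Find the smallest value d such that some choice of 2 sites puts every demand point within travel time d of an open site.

8

Open {A, B}.
  Farthest demand point is C5 at travel time 8 (to A); all others are ≤ 8.
With {A, C} the worst case is 9.
With {C, D} the worst case is 9.
No size-2 selection achieves below 8.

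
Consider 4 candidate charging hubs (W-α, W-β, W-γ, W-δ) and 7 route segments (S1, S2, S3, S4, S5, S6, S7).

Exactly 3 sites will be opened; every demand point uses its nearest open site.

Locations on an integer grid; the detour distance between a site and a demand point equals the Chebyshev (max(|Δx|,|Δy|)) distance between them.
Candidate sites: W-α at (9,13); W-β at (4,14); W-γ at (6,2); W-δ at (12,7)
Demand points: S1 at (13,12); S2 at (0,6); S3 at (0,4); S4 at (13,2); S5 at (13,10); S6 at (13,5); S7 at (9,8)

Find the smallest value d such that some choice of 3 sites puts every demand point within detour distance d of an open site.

Open {W-α, W-γ, W-δ}.
  Farthest demand point is S2 at detour distance 6 (to W-γ); all others are ≤ 6.
With {W-β, W-γ, W-δ} the worst case is 6.
With {W-α, W-β, W-γ} the worst case is 7.
No size-3 selection achieves below 6.

6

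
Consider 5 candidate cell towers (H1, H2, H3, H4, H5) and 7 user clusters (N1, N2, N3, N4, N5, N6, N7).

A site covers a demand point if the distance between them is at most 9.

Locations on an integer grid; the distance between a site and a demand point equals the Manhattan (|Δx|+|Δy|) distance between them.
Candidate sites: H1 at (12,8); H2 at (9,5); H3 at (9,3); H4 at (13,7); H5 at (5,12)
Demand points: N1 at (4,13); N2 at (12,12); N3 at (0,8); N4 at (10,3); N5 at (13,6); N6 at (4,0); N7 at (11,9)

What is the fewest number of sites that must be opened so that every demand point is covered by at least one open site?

Coverage sets (demand points within 9 of each site):
  H1: {N2, N4, N5, N7}
  H2: {N4, N5, N7}
  H3: {N4, N5, N6, N7}
  H4: {N2, N4, N5, N7}
  H5: {N1, N2, N3, N7}
No single site covers all 7 demand points.
But {H3, H5} covers everything, so the minimum is 2.

2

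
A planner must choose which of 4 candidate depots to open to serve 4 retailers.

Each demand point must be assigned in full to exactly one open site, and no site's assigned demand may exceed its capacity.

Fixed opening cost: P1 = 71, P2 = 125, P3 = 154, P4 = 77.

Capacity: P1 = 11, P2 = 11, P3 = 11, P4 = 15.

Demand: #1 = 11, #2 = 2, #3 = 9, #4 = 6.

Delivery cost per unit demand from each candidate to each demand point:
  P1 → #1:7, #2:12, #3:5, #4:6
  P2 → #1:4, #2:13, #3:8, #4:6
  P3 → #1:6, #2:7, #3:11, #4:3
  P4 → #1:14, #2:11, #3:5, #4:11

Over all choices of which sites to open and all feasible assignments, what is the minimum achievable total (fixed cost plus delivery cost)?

Open {P1, P2, P4}; cheapest assignment that respects the capacities:
  P1 (cap 11, load 6): #4 — cost 6×6 = 36
  P2 (cap 11, load 11): #1 — cost 11×4 = 44
  P4 (cap 15, load 11): #2, #3 — cost 2×11 + 9×5 = 67
  Shipping 147, fixed 273 → total 420.
  Any other capacity-feasible assignment to {P1, P2, P4} ships for at least 147.
Compare {P1, P3, P4}: its best feasible assignment gives total 456.
Compare {P1, P2, P3}: its best feasible assignment gives total 471.
Every other set of open sites that can feasibly serve all demand totals ≥ 456 even under its best assignment. Minimum: 420.

420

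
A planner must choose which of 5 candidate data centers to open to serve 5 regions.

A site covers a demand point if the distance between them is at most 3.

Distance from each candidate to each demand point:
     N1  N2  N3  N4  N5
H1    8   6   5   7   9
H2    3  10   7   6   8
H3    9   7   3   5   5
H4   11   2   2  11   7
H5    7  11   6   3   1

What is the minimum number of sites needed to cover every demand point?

Coverage sets (demand points within 3 of each site):
  H1: {}
  H2: {N1}
  H3: {N3}
  H4: {N2, N3}
  H5: {N4, N5}
No 2 sites suffice: every size-2 union leaves at least one demand point uncovered.
But {H2, H4, H5} covers everything, so the minimum is 3.

3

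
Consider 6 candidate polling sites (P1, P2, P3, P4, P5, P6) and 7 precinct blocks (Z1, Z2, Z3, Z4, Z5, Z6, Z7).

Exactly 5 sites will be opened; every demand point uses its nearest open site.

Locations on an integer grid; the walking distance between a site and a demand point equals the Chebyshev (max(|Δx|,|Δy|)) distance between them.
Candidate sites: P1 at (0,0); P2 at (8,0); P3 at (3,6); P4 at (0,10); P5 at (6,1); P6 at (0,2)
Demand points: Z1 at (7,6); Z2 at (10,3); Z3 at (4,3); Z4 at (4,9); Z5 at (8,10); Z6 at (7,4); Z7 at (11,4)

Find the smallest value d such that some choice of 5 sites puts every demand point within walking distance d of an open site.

5

Open {P1, P2, P3, P4, P5}.
  Farthest demand point is Z5 at walking distance 5 (to P3); all others are ≤ 5.
With {P1, P2, P3, P4, P6} the worst case is 5.
With {P1, P2, P3, P5, P6} the worst case is 5.
No size-5 selection achieves below 5.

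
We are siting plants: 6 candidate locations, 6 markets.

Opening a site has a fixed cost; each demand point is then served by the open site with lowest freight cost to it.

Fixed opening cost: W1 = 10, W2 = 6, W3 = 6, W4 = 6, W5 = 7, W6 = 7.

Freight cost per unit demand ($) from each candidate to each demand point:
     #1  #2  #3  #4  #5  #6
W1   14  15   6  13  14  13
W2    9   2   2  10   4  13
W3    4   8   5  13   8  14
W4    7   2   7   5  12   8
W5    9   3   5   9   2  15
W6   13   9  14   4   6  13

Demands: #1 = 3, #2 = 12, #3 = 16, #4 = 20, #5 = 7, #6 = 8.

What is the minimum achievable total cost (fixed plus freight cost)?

258

Open {W2, W3, W4, W5, W6}: assign each demand point to its cheapest open site.
  #1→W3 3×4=12, #2→W2 12×2=24, #3→W2 16×2=32, #4→W6 20×4=80, #5→W5 7×2=14, #6→W4 8×8=64
  freight cost 226, fixed 32 → total 258.
Compare {W2, W4, W5, W6}: freight cost 235 + fixed 26 = 261.
Compare {W2, W3, W4, W6}: freight cost 240 + fixed 25 = 265.
Compare {W2, W4, W6}: freight cost 249 + fixed 19 = 268.
All other subsets cost ≥ 261. Minimum total cost: 258.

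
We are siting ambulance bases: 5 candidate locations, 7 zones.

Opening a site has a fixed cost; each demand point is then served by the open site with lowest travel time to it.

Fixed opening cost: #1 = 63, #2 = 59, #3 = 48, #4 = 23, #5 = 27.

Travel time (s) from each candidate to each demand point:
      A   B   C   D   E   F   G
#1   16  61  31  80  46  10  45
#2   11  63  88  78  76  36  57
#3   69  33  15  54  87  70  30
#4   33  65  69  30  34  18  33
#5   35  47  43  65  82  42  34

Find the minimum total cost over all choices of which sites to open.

264

Open {#3, #4}: assign each demand point to its cheapest open site.
  A→#4 33, B→#3 33, C→#3 15, D→#4 30, E→#4 34, F→#4 18, G→#3 30
  travel time 193, fixed 71 → total 264.
Compare {#4, #5}: travel time 238 + fixed 50 = 288.
Compare {#3, #4, #5}: travel time 193 + fixed 98 = 291.
Compare {#1, #4}: travel time 215 + fixed 86 = 301.
All other subsets cost ≥ 288. Minimum total cost: 264.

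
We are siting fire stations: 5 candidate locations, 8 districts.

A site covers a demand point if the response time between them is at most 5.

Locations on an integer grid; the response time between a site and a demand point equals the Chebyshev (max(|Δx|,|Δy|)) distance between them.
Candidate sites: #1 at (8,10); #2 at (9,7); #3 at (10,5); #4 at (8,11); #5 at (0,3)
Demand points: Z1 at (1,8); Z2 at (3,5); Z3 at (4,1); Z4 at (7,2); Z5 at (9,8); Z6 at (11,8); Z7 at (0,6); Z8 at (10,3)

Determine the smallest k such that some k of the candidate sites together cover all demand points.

Coverage sets (demand points within 5 of each site):
  #1: {Z2, Z5, Z6}
  #2: {Z4, Z5, Z6, Z8}
  #3: {Z4, Z5, Z6, Z8}
  #4: {Z5, Z6}
  #5: {Z1, Z2, Z3, Z7}
No single site covers all 8 demand points.
But {#2, #5} covers everything, so the minimum is 2.

2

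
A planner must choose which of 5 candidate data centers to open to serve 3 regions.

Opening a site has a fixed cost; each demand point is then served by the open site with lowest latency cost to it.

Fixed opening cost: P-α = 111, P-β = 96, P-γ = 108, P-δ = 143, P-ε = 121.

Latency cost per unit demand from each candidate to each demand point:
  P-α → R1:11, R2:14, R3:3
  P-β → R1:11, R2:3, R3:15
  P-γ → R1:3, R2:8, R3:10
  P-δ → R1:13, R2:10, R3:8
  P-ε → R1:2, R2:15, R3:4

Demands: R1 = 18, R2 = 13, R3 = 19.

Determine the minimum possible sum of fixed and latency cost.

Open {P-β, P-ε}: assign each demand point to its cheapest open site.
  R1→P-ε 18×2=36, R2→P-β 13×3=39, R3→P-ε 19×4=76
  latency cost 151, fixed 217 → total 368.
Compare {P-ε}: latency cost 307 + fixed 121 = 428.
Compare {P-α, P-γ}: latency cost 215 + fixed 219 = 434.
Compare {P-γ, P-ε}: latency cost 216 + fixed 229 = 445.
All other subsets cost ≥ 428. Minimum total cost: 368.

368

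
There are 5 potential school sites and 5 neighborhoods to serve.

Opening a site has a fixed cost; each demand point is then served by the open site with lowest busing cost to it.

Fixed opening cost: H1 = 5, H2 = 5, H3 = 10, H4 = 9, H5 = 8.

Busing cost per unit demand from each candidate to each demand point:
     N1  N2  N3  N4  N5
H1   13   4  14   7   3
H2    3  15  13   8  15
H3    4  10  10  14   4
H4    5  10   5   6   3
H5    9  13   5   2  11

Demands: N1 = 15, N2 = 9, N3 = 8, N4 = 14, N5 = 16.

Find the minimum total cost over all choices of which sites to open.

Open {H1, H2, H5}: assign each demand point to its cheapest open site.
  N1→H2 15×3=45, N2→H1 9×4=36, N3→H5 8×5=40, N4→H5 14×2=28, N5→H1 16×3=48
  busing cost 197, fixed 18 → total 215.
Compare {H1, H2, H4, H5}: busing cost 197 + fixed 27 = 224.
Compare {H1, H2, H3, H5}: busing cost 197 + fixed 28 = 225.
Compare {H1, H2, H3, H4, H5}: busing cost 197 + fixed 37 = 234.
All other subsets cost ≥ 224. Minimum total cost: 215.

215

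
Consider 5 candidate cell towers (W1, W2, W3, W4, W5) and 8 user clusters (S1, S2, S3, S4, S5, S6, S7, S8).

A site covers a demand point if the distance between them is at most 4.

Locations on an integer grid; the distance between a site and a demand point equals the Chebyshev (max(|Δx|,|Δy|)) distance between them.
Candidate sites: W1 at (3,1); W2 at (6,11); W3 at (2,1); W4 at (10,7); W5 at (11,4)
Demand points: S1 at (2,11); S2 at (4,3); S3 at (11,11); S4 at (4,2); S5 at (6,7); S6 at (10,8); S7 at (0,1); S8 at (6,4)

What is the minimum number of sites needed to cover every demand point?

3

Coverage sets (demand points within 4 of each site):
  W1: {S2, S4, S7, S8}
  W2: {S1, S5, S6}
  W3: {S2, S4, S7, S8}
  W4: {S3, S5, S6, S8}
  W5: {S6}
No 2 sites suffice: every size-2 union leaves at least one demand point uncovered.
But {W1, W2, W4} covers everything, so the minimum is 3.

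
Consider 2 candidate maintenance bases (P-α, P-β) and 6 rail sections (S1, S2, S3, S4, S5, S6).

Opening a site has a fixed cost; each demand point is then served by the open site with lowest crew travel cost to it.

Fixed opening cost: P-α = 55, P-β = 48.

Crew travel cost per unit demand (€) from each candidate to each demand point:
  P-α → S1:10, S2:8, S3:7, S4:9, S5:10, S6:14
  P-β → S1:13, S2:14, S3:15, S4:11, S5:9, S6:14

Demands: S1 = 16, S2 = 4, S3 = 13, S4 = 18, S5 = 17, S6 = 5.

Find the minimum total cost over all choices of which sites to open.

740

Open {P-α}: assign each demand point to its cheapest open site.
  S1→P-α 16×10=160, S2→P-α 4×8=32, S3→P-α 13×7=91, S4→P-α 18×9=162, S5→P-α 17×10=170, S6→P-α 5×14=70
  crew travel cost 685, fixed 55 → total 740.
Compare {P-α, P-β}: crew travel cost 668 + fixed 103 = 771.
Compare {P-β}: crew travel cost 880 + fixed 48 = 928.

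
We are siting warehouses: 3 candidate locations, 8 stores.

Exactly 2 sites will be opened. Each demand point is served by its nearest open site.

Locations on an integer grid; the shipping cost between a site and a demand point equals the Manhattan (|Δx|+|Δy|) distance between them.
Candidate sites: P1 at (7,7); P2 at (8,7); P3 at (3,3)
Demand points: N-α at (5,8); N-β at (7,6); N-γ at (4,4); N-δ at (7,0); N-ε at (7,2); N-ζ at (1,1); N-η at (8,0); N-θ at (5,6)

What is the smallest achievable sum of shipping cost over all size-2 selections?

33

Open {P1, P3}.
  N-α→P1 3, N-β→P1 1, N-γ→P3 2, N-δ→P1 7, N-ε→P1 5, N-ζ→P3 4, N-η→P1 8, N-θ→P1 3  ⇒ total 33.
Compare {P2, P3}: total 35.
Compare {P1, P2}: total 44.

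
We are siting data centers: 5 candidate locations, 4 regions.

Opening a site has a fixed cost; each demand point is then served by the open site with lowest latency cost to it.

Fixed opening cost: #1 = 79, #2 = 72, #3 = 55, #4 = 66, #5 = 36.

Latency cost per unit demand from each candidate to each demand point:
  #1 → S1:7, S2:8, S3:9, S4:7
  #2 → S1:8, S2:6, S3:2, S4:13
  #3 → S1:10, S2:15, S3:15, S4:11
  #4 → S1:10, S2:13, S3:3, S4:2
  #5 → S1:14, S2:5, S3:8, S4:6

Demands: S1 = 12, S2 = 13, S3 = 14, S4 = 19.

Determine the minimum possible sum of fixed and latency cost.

Open {#4, #5}: assign each demand point to its cheapest open site.
  S1→#4 12×10=120, S2→#5 13×5=65, S3→#4 14×3=42, S4→#4 19×2=38
  latency cost 265, fixed 102 → total 367.
Compare {#2, #4}: latency cost 240 + fixed 138 = 378.
Compare {#2, #4, #5}: latency cost 227 + fixed 174 = 401.
Compare {#1, #4, #5}: latency cost 229 + fixed 181 = 410.
All other subsets cost ≥ 378. Minimum total cost: 367.

367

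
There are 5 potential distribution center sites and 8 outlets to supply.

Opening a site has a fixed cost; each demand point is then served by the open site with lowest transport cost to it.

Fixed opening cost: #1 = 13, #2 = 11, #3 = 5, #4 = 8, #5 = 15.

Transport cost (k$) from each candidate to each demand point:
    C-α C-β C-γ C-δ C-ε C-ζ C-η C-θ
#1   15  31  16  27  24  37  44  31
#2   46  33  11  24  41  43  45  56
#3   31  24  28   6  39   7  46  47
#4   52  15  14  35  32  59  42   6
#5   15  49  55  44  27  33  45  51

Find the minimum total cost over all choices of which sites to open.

Open {#1, #3, #4}: assign each demand point to its cheapest open site.
  C-α→#1 15, C-β→#4 15, C-γ→#4 14, C-δ→#3 6, C-ε→#1 24, C-ζ→#3 7, C-η→#4 42, C-θ→#4 6
  transport cost 129, fixed 26 → total 155.
Compare {#3, #4, #5}: transport cost 132 + fixed 28 = 160.
Compare {#1, #2, #3, #4}: transport cost 126 + fixed 37 = 163.
Compare {#3, #4}: transport cost 153 + fixed 13 = 166.
All other subsets cost ≥ 160. Minimum total cost: 155.

155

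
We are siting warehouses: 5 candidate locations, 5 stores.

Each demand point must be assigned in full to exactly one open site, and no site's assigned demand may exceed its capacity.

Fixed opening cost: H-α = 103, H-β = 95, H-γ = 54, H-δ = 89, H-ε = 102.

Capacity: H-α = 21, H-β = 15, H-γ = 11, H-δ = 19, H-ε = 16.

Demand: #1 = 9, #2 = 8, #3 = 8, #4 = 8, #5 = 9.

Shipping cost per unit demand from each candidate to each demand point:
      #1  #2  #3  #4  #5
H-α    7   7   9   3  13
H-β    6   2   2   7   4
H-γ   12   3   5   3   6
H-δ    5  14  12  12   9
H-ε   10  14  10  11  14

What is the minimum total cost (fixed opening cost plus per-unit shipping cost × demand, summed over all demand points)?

Open {H-α, H-γ, H-δ}; cheapest assignment that respects the capacities:
  H-α (cap 21, load 16): #3, #4 — cost 8×9 + 8×3 = 96
  H-γ (cap 11, load 8): #2 — cost 8×3 = 24
  H-δ (cap 19, load 18): #1, #5 — cost 9×5 + 9×9 = 126
  Shipping 246, fixed 246 → total 492.
  Any other capacity-feasible assignment to {H-α, H-γ, H-δ} ships for at least 246.
Compare {H-α, H-β, H-δ}: its best feasible assignment gives total 509.
Compare {H-α, H-β, H-γ, H-δ}: its best feasible assignment gives total 531.
Every other set of open sites that can feasibly serve all demand totals ≥ 509 even under its best assignment. Minimum: 492.

492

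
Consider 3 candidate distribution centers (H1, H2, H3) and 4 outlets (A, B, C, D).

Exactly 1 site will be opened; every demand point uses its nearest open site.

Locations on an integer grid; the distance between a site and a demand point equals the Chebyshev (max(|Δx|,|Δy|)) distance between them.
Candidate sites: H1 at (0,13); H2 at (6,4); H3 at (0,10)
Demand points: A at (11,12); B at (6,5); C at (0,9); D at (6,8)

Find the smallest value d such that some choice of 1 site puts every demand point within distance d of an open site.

8

Open {H2}.
  Farthest demand point is A at distance 8 (to H2); all others are ≤ 8.
With {H1} the worst case is 11.
With {H3} the worst case is 11.
No size-1 selection achieves below 8.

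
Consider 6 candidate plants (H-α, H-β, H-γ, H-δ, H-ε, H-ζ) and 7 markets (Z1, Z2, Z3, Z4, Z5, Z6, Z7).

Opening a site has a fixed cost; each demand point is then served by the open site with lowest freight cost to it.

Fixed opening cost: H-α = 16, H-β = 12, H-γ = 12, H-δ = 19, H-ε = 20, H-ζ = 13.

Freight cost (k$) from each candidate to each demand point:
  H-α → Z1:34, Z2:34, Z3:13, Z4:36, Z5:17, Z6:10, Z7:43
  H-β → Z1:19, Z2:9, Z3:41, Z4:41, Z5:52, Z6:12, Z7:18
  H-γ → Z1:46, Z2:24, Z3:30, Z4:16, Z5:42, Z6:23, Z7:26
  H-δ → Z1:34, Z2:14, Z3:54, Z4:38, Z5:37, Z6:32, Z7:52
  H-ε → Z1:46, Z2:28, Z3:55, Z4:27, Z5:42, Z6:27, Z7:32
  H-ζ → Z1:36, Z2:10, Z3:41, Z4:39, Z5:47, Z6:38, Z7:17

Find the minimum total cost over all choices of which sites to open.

142

Open {H-α, H-β, H-γ}: assign each demand point to its cheapest open site.
  Z1→H-β 19, Z2→H-β 9, Z3→H-α 13, Z4→H-γ 16, Z5→H-α 17, Z6→H-α 10, Z7→H-β 18
  freight cost 102, fixed 40 → total 142.
Compare {H-α, H-β}: freight cost 122 + fixed 28 = 150.
Compare {H-α, H-β, H-γ, H-ζ}: freight cost 101 + fixed 53 = 154.
Compare {H-α, H-γ, H-ζ}: freight cost 117 + fixed 41 = 158.
All other subsets cost ≥ 150. Minimum total cost: 142.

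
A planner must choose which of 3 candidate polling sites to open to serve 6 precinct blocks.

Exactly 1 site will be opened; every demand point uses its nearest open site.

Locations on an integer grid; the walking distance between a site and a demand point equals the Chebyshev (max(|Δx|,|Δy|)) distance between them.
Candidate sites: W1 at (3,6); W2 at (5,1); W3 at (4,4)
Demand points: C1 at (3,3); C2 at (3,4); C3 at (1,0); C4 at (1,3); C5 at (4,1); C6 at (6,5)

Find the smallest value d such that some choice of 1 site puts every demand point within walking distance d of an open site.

4

Open {W2}.
  Farthest demand point is C3 at walking distance 4 (to W2); all others are ≤ 4.
With {W3} the worst case is 4.
With {W1} the worst case is 6.
No size-1 selection achieves below 4.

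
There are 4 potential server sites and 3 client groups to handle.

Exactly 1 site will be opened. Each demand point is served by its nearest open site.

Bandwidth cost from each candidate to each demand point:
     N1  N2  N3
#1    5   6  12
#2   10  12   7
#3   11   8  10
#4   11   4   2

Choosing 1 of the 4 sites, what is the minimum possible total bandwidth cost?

17

Open {#4}.
  N1→#4 11, N2→#4 4, N3→#4 2  ⇒ total 17.
Compare {#1}: total 23.
Compare {#2}: total 29.
No size-1 selection does better; minimum is 17.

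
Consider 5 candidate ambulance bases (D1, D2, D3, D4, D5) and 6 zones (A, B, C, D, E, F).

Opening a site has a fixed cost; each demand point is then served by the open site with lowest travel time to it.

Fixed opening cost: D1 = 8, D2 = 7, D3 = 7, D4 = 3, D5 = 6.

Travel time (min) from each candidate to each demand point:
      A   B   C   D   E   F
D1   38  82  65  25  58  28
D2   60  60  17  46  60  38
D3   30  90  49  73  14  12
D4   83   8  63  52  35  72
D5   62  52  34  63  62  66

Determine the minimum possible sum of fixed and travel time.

Open {D1, D2, D3, D4}: assign each demand point to its cheapest open site.
  A→D3 30, B→D4 8, C→D2 17, D→D1 25, E→D3 14, F→D3 12
  travel time 106, fixed 25 → total 131.
Compare {D1, D2, D3, D4, D5}: travel time 106 + fixed 31 = 137.
Compare {D2, D3, D4}: travel time 127 + fixed 17 = 144.
Compare {D1, D3, D4, D5}: travel time 123 + fixed 24 = 147.
All other subsets cost ≥ 137. Minimum total cost: 131.

131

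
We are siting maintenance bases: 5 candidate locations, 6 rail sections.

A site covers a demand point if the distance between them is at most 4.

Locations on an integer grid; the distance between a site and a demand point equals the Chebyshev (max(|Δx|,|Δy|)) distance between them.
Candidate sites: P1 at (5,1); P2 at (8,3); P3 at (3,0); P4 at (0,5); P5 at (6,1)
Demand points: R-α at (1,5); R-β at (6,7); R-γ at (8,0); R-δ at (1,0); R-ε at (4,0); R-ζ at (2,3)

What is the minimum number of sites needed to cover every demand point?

2

Coverage sets (demand points within 4 of each site):
  P1: {R-α, R-γ, R-δ, R-ε, R-ζ}
  P2: {R-β, R-γ, R-ε}
  P3: {R-δ, R-ε, R-ζ}
  P4: {R-α, R-ζ}
  P5: {R-γ, R-ε, R-ζ}
No single site covers all 6 demand points.
But {P1, P2} covers everything, so the minimum is 2.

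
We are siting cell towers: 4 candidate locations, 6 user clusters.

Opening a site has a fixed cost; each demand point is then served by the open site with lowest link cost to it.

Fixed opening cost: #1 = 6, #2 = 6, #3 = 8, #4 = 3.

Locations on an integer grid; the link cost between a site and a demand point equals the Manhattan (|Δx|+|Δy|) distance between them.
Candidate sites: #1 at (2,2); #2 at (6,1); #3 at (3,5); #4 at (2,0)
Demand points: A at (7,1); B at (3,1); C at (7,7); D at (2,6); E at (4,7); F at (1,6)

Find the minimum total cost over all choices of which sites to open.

Open {#2, #3}: assign each demand point to its cheapest open site.
  A→#2 1, B→#2 3, C→#3 6, D→#3 2, E→#3 3, F→#3 3
  link cost 18, fixed 14 → total 32.
Compare {#3, #4}: link cost 22 + fixed 11 = 33.
Compare {#3}: link cost 26 + fixed 8 = 34.
Compare {#2, #3, #4}: link cost 17 + fixed 17 = 34.
All other subsets cost ≥ 33. Minimum total cost: 32.

32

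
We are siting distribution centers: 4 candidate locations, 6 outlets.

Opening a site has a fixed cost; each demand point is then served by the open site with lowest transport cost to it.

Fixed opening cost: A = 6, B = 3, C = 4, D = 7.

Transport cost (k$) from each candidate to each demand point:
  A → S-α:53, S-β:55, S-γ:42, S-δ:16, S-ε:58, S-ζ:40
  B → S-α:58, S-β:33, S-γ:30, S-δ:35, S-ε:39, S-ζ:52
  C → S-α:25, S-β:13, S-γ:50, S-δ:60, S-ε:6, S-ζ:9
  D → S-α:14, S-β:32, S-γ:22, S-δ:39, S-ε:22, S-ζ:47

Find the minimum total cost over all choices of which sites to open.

Open {A, C, D}: assign each demand point to its cheapest open site.
  S-α→D 14, S-β→C 13, S-γ→D 22, S-δ→A 16, S-ε→C 6, S-ζ→C 9
  transport cost 80, fixed 17 → total 97.
Compare {A, B, C, D}: transport cost 80 + fixed 20 = 100.
Compare {A, B, C}: transport cost 99 + fixed 13 = 112.
Compare {B, C, D}: transport cost 99 + fixed 14 = 113.
All other subsets cost ≥ 100. Minimum total cost: 97.

97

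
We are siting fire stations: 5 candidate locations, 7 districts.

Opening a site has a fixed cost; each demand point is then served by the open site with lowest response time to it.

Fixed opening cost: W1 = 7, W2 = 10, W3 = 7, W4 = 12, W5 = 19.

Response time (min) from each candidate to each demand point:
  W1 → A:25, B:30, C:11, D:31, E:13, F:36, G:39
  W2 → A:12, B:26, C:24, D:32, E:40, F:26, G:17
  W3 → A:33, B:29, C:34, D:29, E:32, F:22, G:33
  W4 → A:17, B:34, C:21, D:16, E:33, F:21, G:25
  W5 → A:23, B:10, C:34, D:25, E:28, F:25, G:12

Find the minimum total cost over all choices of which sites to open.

138

Open {W1, W4, W5}: assign each demand point to its cheapest open site.
  A→W4 17, B→W5 10, C→W1 11, D→W4 16, E→W1 13, F→W4 21, G→W5 12
  response time 100, fixed 38 → total 138.
Compare {W1, W2, W4, W5}: response time 95 + fixed 48 = 143.
Compare {W1, W2, W5}: response time 108 + fixed 36 = 144.
Compare {W1, W5}: response time 119 + fixed 26 = 145.
All other subsets cost ≥ 143. Minimum total cost: 138.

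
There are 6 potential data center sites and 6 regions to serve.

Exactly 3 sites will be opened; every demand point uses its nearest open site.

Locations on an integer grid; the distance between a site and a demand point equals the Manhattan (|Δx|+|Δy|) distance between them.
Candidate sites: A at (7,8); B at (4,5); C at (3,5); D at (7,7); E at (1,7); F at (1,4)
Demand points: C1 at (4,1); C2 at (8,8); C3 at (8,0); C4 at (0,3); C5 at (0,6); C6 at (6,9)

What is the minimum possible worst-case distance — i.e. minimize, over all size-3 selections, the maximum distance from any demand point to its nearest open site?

Open {A, B, D}.
  Farthest demand point is C3 at distance 8 (to D); all others are ≤ 8.
With {A, C, D} the worst case is 8.
With {A, D, F} the worst case is 8.
No size-3 selection achieves below 8.

8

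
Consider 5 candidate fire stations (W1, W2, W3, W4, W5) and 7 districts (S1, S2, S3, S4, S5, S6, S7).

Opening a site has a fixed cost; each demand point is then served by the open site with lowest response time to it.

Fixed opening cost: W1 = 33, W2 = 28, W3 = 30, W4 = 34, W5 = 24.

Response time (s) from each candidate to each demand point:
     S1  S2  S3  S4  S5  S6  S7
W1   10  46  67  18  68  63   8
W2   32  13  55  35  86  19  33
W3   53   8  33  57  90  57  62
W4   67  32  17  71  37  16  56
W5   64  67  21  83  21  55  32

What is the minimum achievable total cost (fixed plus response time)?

195

Open {W1, W2, W5}: assign each demand point to its cheapest open site.
  S1→W1 10, S2→W2 13, S3→W5 21, S4→W1 18, S5→W5 21, S6→W2 19, S7→W1 8
  response time 110, fixed 85 → total 195.
Compare {W1, W4}: response time 138 + fixed 67 = 205.
Compare {W1, W3, W4}: response time 114 + fixed 97 = 211.
Compare {W1, W4, W5}: response time 122 + fixed 91 = 213.
All other subsets cost ≥ 205. Minimum total cost: 195.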